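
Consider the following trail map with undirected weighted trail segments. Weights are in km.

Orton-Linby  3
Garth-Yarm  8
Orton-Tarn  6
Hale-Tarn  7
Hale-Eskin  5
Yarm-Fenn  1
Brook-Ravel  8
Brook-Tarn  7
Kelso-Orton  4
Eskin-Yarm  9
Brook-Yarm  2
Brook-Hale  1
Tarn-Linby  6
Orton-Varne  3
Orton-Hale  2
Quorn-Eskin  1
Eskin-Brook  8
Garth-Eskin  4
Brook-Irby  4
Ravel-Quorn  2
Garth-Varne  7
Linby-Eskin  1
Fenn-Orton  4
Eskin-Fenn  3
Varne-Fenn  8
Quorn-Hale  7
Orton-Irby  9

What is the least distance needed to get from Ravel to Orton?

7 km

Compare a few routes:
Ravel - Quorn - Eskin - Fenn - Orton: 2+1+3+4 = 10
Ravel - Quorn - Eskin - Linby - Orton: 2+1+1+3 = 7
Ravel - Quorn - Eskin - Hale - Orton: 2+1+5+2 = 10
Ravel - Quorn - Hale - Orton: 2+7+2 = 11
The minimum is 7 km via Ravel - Quorn - Eskin - Linby - Orton.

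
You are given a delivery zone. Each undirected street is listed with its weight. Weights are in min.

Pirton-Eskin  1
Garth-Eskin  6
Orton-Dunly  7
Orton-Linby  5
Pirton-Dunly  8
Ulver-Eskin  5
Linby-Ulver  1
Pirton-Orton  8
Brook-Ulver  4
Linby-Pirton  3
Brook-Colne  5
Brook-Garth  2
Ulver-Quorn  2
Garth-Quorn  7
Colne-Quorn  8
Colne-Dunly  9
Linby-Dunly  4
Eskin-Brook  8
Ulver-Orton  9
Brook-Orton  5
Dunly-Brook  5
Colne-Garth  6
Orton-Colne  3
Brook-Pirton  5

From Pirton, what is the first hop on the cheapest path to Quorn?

Compare a few routes:
Pirton - Eskin - Garth - Quorn: 1+6+7 = 14
Pirton - Eskin - Ulver - Quorn: 1+5+2 = 8
Pirton - Linby - Ulver - Quorn: 3+1+2 = 6
Pirton - Brook - Ulver - Quorn: 5+4+2 = 11
Cheapest is Pirton - Linby - Ulver - Quorn at 6 min.
So from Pirton the first move is to Linby.

Linby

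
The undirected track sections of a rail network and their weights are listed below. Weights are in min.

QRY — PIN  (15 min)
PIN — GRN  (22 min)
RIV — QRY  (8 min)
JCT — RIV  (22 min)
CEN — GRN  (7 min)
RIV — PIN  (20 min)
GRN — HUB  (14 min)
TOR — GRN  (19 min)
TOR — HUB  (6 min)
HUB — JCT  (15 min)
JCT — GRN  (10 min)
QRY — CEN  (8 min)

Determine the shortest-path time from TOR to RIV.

42 min

Enumerating some paths:
TOR → HUB → GRN → CEN → QRY → RIV: 6+14+7+8+8 = 43
TOR → GRN → CEN → QRY → RIV: 19+7+8+8 = 42
TOR → HUB → JCT → RIV: 6+15+22 = 43
The minimum is 42 min via TOR → GRN → CEN → QRY → RIV.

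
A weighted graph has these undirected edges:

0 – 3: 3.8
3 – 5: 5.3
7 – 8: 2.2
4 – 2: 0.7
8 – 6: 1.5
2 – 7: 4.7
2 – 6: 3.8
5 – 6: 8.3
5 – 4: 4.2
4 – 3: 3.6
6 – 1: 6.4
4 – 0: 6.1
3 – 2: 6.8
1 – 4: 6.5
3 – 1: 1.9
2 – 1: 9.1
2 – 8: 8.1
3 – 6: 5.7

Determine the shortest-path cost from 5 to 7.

9.6

Enumerating some paths:
5 → 4 → 2 → 7: 4.2+0.7+4.7 = 9.6
5 → 6 → 8 → 7: 8.3+1.5+2.2 = 12
Cheapest is 5 → 4 → 2 → 7 at 9.6.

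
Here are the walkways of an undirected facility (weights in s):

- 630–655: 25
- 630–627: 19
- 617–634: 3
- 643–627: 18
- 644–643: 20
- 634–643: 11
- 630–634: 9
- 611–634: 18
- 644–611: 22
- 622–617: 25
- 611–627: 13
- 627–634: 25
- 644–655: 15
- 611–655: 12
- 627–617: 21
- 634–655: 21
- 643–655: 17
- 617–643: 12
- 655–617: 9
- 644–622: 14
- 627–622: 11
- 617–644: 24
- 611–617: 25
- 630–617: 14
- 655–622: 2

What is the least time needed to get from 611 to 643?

29 s

Enumerating some paths:
611 - 655 - 643: 12+17 = 29
611 - 634 - 617 - 643: 18+3+12 = 33
611 - 627 - 643: 13+18 = 31
The minimum is 29 s via 611 - 655 - 643.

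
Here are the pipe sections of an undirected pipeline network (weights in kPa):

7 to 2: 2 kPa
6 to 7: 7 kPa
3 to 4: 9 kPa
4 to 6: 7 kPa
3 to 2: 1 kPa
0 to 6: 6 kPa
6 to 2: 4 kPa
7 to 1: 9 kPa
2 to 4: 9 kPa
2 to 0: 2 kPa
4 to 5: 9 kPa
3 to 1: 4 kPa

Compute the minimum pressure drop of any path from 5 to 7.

20 kPa

Compare a few routes:
5 - 4 - 6 - 2 - 7: 9+7+4+2 = 22
5 - 4 - 2 - 7: 9+9+2 = 20
5 - 4 - 3 - 2 - 7: 9+9+1+2 = 21
The minimum is 20 kPa via 5 - 4 - 2 - 7.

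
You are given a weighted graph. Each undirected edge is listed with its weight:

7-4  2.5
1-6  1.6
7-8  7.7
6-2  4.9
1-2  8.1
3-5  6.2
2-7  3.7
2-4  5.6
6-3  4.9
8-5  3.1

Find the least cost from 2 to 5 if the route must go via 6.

Best 2 to 6: 2 → 6 costing 4.9
Shortest 6→5: 6 → 3 → 5 = 11.1
Total via 6: 4.9 + 11.1 = 16.

16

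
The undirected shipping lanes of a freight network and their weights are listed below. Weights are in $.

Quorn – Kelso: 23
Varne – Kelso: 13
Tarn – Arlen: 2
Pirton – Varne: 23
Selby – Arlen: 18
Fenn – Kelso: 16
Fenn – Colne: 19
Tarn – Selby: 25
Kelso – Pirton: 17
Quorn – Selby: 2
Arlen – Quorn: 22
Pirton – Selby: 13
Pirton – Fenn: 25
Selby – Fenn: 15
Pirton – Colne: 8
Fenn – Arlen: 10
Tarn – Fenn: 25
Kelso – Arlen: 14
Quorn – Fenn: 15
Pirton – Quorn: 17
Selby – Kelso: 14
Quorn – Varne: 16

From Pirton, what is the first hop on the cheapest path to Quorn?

Candidate routes:
Pirton–Quorn: 17 = 17
Pirton–Selby–Quorn: 13+2 = 15
Cheapest is Pirton–Selby–Quorn at $15.
So from Pirton the first move is to Selby.

Selby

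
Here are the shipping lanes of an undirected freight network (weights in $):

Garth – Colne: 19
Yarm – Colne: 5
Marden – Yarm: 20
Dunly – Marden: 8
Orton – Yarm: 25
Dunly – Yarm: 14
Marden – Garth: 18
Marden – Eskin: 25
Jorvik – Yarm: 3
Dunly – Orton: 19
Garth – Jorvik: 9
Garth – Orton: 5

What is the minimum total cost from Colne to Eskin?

Settle nodes by increasing distance from Colne:
Colne: 0
Yarm: 5  (via Colne)
Jorvik: 8  (via Yarm)
Garth: 17  (via Jorvik)
Dunly: 19  (via Yarm)
Orton: 22  (via Garth)
Marden: 25  (via Yarm)
Eskin: 50  (via Marden)
Shortest route: Colne–Yarm–Marden–Eskin = $50.

$50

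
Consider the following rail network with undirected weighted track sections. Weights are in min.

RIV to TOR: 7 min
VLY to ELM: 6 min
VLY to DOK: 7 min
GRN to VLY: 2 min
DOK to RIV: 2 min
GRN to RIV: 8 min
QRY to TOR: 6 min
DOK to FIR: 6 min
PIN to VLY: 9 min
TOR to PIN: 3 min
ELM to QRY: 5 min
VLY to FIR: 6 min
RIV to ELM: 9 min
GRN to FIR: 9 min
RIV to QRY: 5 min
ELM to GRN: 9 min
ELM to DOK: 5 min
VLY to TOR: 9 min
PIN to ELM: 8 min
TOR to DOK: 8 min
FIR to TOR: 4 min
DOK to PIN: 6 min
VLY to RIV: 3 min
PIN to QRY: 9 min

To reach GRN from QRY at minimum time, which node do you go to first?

Enumerating some paths:
QRY–RIV–GRN: 5+8 = 13
QRY–RIV–VLY–GRN: 5+3+2 = 10
Cheapest is QRY–RIV–VLY–GRN at 10 min.
So from QRY the first move is to RIV.

RIV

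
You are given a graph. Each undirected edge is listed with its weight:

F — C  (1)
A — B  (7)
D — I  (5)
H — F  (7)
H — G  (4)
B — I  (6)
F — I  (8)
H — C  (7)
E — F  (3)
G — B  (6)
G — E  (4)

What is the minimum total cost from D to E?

Settle nodes by increasing distance from D:
D: 0
I: 5  (via D)
B: 11  (via I)
F: 13  (via I)
C: 14  (via F)
E: 16  (via F)
Shortest route: D–I–F–E = 16.

16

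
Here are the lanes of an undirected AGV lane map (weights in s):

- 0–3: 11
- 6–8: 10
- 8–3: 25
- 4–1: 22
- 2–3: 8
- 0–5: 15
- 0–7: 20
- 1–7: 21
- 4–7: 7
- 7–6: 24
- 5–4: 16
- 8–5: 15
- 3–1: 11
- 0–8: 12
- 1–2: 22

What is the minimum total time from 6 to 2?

Enumerating some paths:
6 - 8 - 5 - 0 - 3 - 2: 10+15+15+11+8 = 59
6 - 8 - 3 - 2: 10+25+8 = 43
6 - 8 - 0 - 3 - 2: 10+12+11+8 = 41
The minimum is 41 s via 6 - 8 - 0 - 3 - 2.

41 s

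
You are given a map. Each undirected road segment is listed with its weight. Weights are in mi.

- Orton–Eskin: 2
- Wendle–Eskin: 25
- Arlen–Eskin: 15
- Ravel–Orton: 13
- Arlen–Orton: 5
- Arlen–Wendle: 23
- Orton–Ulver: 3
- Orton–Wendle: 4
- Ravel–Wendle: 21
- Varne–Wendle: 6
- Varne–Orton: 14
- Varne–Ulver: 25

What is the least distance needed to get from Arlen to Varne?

15 mi

Candidate routes:
Arlen–Orton–Wendle–Varne: 5+4+6 = 15
Arlen–Orton–Varne: 5+14 = 19
Cheapest is Arlen–Orton–Wendle–Varne at 15 mi.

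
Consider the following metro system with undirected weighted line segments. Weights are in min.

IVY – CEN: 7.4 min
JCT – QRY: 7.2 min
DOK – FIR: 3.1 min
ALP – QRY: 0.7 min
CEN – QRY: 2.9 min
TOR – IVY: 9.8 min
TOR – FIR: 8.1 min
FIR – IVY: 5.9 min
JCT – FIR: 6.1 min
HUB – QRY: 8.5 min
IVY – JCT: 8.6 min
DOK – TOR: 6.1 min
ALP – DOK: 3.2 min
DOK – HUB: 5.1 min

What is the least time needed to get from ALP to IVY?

11 min

Running Dijkstra from ALP:
ALP: 0
QRY: 0.7  (via ALP)
DOK: 3.2  (via ALP)
CEN: 3.6  (via QRY)
FIR: 6.3  (via DOK)
JCT: 7.9  (via QRY)
HUB: 8.3  (via DOK)
TOR: 9.3  (via DOK)
IVY: 11  (via CEN)
Shortest route: ALP–QRY–CEN–IVY = 11 min.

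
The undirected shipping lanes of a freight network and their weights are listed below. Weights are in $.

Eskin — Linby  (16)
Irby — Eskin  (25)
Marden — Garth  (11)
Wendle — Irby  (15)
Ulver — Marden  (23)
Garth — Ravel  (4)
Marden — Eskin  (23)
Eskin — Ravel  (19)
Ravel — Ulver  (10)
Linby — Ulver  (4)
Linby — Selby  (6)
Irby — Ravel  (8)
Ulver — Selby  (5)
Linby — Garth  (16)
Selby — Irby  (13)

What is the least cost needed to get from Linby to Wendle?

$34

Compare a few routes:
Linby - Selby - Irby - Wendle: 6+13+15 = 34
Linby - Ulver - Ravel - Irby - Wendle: 4+10+8+15 = 37
Linby - Ulver - Selby - Irby - Wendle: 4+5+13+15 = 37
Cheapest is Linby - Selby - Irby - Wendle at $34.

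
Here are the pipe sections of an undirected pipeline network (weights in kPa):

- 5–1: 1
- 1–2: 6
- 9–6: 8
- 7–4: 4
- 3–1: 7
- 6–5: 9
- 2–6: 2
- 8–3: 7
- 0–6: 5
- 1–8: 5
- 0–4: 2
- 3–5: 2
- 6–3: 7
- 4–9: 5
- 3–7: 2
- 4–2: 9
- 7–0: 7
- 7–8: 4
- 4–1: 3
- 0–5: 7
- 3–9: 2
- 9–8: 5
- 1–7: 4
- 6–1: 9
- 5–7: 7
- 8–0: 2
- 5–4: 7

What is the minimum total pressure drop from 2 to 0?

Shortest distances from 2:
2: 0
6: 2  (via 2)
1: 6  (via 2)
0: 7  (via 6)
Shortest route: 2 → 6 → 0 = 7 kPa.

7 kPa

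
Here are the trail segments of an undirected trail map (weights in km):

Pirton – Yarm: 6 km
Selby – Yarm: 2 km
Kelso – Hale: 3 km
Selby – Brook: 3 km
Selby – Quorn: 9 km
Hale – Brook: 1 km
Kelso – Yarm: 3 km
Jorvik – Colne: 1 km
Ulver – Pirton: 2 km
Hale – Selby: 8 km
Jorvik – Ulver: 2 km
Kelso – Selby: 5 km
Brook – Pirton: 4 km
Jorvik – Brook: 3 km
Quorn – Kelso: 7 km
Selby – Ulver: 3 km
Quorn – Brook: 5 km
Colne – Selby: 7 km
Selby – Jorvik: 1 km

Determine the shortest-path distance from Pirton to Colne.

Shortest distances from Pirton:
Pirton: 0
Ulver: 2  (via Pirton)
Jorvik: 4  (via Ulver)
Brook: 4  (via Pirton)
Colne: 5  (via Jorvik)
Shortest route: Pirton → Ulver → Jorvik → Colne = 5 km.

5 km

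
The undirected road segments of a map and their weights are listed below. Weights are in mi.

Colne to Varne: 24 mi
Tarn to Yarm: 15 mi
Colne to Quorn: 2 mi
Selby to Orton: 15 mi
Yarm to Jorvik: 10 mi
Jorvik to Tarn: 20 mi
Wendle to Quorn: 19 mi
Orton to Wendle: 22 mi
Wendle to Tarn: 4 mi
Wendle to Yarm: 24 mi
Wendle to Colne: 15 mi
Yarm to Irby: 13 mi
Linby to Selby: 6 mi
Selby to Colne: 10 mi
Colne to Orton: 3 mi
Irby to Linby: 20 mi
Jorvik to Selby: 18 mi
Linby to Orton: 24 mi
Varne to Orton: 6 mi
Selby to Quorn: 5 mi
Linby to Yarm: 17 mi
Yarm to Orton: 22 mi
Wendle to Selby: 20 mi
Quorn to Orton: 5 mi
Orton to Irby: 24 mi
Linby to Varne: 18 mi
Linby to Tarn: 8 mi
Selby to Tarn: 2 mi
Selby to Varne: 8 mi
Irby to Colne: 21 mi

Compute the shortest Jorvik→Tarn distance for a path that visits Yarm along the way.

25 mi

Shortest Jorvik→Yarm: Jorvik → Yarm = 10
Best Yarm to Tarn: Yarm → Tarn costing 15
Total via Yarm: 10 + 15 = 25 mi.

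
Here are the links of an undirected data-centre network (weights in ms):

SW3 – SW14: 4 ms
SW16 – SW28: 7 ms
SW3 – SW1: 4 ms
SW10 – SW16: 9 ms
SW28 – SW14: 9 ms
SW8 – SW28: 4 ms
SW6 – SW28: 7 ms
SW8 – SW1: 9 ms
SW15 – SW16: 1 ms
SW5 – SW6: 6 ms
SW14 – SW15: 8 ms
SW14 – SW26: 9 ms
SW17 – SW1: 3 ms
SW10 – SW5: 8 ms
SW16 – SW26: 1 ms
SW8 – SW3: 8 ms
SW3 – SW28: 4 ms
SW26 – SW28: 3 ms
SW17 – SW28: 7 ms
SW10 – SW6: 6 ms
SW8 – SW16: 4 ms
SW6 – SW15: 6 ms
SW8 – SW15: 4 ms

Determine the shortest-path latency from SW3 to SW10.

17 ms

Enumerating some paths:
SW3 - SW28 - SW26 - SW16 - SW10: 4+3+1+9 = 17
SW3 - SW28 - SW16 - SW10: 4+7+9 = 20
The minimum is 17 ms via SW3 - SW28 - SW26 - SW16 - SW10.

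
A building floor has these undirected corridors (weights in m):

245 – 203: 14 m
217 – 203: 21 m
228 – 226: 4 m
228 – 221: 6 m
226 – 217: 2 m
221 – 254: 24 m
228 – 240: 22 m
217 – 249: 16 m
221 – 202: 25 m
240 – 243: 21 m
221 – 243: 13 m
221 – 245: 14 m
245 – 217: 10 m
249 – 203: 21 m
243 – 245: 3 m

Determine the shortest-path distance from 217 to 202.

Enumerating some paths:
217 - 226 - 228 - 221 - 202: 2+4+6+25 = 37
217 - 245 - 243 - 221 - 202: 10+3+13+25 = 51
217 - 245 - 221 - 202: 10+14+25 = 49
The minimum is 37 m via 217 - 226 - 228 - 221 - 202.

37 m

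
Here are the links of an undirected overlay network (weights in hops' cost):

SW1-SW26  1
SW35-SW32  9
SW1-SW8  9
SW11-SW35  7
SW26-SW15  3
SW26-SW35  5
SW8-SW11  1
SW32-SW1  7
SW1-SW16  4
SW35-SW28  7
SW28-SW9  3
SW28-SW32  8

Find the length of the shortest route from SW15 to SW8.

13 hops' cost

Running Dijkstra from SW15:
SW15: 0
SW26: 3  (via SW15)
SW1: 4  (via SW26)
SW35: 8  (via SW26)
SW16: 8  (via SW1)
SW32: 11  (via SW1)
SW8: 13  (via SW1)
Shortest route: SW15–SW26–SW1–SW8 = 13 hops' cost.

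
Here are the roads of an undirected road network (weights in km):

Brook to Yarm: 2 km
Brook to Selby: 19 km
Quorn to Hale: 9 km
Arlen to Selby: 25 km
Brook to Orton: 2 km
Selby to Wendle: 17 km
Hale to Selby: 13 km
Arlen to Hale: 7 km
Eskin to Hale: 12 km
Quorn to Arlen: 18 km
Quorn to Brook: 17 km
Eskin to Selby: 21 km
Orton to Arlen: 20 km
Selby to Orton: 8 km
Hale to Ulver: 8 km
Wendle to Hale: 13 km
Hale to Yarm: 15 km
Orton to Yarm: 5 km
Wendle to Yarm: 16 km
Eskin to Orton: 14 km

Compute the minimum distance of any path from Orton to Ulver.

Running Dijkstra from Orton:
Orton: 0
Brook: 2  (via Orton)
Yarm: 4  (via Brook)
Selby: 8  (via Orton)
Eskin: 14  (via Orton)
Quorn: 19  (via Brook)
Hale: 19  (via Yarm)
Wendle: 20  (via Yarm)
Arlen: 20  (via Orton)
Ulver: 27  (via Hale)
Shortest route: Orton → Brook → Yarm → Hale → Ulver = 27 km.

27 km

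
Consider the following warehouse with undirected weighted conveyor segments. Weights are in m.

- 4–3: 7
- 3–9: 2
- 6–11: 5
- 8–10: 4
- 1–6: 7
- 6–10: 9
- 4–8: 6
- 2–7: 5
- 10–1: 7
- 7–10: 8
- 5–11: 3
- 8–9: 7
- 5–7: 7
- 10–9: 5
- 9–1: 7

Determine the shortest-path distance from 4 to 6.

Enumerating some paths:
4–8–10–6: 6+4+9 = 19
4–3–9–1–6: 7+2+7+7 = 23
4–8–10–1–6: 6+4+7+7 = 24
4–3–9–10–6: 7+2+5+9 = 23
Cheapest is 4–8–10–6 at 19 m.

19 m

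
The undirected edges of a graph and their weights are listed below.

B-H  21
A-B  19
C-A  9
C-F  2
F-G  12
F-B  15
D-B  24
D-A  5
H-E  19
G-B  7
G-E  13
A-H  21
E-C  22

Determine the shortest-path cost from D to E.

Shortest distances from D:
D: 0
A: 5  (via D)
C: 14  (via A)
F: 16  (via C)
B: 24  (via D)
H: 26  (via A)
G: 28  (via F)
E: 36  (via C)
Shortest route: D → A → C → E = 36.

36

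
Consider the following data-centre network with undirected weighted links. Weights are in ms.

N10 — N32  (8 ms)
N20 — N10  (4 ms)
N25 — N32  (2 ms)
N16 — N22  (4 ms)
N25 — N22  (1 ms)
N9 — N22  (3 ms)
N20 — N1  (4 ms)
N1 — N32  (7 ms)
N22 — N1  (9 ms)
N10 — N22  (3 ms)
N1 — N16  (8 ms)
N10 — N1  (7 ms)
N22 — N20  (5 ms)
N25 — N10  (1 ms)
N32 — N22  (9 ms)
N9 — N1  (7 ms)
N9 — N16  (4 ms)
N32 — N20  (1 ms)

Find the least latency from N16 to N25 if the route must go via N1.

15 ms

Shortest N16→N1: N16 → N1 = 8
Best N1 to N25: N1 → N20 → N32 → N25 costing 7
Total via N1: 8 + 7 = 15 ms.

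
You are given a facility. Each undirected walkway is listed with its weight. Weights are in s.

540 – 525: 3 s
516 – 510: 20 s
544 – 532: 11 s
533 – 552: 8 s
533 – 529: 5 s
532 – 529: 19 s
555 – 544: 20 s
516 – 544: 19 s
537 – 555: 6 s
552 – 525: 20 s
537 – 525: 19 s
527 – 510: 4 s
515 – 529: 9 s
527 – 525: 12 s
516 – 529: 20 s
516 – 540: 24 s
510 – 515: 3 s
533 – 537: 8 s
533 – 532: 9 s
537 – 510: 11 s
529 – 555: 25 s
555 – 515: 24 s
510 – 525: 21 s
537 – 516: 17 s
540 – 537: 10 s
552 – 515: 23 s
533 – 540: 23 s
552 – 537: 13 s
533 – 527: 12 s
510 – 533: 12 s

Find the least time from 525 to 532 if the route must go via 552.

37 s

Shortest 525→552: 525–552 = 20
Shortest 552→532: 552–533–532 = 17
Total via 552: 20 + 17 = 37 s.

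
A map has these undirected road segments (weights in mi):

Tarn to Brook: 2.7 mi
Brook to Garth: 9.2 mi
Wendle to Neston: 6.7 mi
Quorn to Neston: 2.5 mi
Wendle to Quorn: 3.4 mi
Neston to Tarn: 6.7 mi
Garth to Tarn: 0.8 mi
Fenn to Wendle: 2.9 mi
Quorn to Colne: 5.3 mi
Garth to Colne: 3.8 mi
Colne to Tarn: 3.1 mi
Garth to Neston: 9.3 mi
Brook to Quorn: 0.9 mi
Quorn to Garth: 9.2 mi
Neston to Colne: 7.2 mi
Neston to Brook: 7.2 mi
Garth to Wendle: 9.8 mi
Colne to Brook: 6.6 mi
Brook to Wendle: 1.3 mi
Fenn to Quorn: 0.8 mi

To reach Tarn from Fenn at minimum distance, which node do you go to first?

Candidate routes:
Fenn - Quorn - Wendle - Brook - Tarn: 0.8+3.4+1.3+2.7 = 8.2
Fenn - Quorn - Brook - Tarn: 0.8+0.9+2.7 = 4.4
Fenn - Quorn - Colne - Tarn: 0.8+5.3+3.1 = 9.2
Fenn - Wendle - Brook - Tarn: 2.9+1.3+2.7 = 6.9
The minimum is 4.4 mi via Fenn - Quorn - Brook - Tarn.
So from Fenn the first move is to Quorn.

Quorn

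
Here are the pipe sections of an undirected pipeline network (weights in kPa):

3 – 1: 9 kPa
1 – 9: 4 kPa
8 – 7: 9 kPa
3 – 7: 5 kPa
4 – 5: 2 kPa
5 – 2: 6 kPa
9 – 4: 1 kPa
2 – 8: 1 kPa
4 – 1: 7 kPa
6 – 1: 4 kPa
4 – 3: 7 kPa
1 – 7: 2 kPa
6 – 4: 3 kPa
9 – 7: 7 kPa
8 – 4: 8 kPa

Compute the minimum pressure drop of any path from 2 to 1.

Running Dijkstra from 2:
2: 0
8: 1  (via 2)
5: 6  (via 2)
4: 8  (via 5)
9: 9  (via 4)
7: 10  (via 8)
6: 11  (via 4)
1: 12  (via 7)
Shortest route: 2–8–7–1 = 12 kPa.

12 kPa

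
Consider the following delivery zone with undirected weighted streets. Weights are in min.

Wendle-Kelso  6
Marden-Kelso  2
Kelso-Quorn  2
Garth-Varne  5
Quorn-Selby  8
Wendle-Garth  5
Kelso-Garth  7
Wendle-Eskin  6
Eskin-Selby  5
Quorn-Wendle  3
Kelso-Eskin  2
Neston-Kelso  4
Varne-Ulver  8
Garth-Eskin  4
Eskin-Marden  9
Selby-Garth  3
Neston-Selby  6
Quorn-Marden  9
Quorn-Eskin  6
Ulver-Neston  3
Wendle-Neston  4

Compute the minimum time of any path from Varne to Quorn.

13 min

Enumerating some paths:
Varne → Garth → Kelso → Quorn: 5+7+2 = 14
Varne → Garth → Wendle → Quorn: 5+5+3 = 13
Cheapest is Varne → Garth → Wendle → Quorn at 13 min.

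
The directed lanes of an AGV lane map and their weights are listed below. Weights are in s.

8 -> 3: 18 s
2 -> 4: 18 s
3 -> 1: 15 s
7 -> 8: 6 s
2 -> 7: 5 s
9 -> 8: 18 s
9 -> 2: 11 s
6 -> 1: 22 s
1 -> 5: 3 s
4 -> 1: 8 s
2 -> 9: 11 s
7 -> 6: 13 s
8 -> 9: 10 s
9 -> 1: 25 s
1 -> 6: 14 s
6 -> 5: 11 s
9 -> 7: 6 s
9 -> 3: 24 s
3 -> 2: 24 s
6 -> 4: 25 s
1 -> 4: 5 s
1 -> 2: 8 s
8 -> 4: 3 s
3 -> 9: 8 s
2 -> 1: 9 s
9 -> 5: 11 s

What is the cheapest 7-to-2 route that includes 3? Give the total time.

43 s

Shortest 7→3: 7 → 8 → 3 = 24
Best 3 to 2: 3 → 9 → 2 costing 19
Total via 3: 24 + 19 = 43 s.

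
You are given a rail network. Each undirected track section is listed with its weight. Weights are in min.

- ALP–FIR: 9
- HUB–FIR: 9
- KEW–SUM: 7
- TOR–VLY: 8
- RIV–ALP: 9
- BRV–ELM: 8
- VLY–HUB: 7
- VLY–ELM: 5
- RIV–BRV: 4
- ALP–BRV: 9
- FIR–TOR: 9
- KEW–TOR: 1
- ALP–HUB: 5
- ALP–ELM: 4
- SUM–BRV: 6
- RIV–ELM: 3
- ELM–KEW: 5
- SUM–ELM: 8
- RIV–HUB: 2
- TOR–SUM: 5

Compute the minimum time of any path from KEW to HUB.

Compare a few routes:
KEW - ELM - RIV - HUB: 5+3+2 = 10
KEW - ELM - VLY - HUB: 5+5+7 = 17
KEW - TOR - VLY - HUB: 1+8+7 = 16
KEW - ELM - ALP - HUB: 5+4+5 = 14
Cheapest is KEW - ELM - RIV - HUB at 10 min.

10 min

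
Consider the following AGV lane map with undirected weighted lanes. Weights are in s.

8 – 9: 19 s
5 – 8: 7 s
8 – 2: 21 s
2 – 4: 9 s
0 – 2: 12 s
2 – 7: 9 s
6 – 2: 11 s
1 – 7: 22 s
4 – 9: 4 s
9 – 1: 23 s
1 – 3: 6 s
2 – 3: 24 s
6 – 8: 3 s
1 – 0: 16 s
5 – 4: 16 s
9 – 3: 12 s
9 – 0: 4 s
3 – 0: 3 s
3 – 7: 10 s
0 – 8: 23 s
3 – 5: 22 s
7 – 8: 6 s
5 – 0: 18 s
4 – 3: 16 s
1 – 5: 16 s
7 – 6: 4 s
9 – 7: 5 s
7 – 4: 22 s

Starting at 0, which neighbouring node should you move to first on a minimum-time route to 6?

Enumerating some paths:
0 - 3 - 7 - 6: 3+10+4 = 17
0 - 9 - 7 - 6: 4+5+4 = 13
The minimum is 13 s via 0 - 9 - 7 - 6.
So from 0 the first move is to 9.

9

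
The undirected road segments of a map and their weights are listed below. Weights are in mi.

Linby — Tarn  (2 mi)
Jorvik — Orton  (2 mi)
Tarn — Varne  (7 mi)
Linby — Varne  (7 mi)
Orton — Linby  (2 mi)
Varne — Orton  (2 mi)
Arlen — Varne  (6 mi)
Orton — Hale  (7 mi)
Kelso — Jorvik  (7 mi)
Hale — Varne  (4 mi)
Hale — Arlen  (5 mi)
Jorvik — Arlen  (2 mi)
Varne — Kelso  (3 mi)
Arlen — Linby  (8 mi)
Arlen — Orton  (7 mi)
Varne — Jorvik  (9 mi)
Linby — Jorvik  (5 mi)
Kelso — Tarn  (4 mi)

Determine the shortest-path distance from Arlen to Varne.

Running Dijkstra from Arlen:
Arlen: 0
Jorvik: 2  (via Arlen)
Orton: 4  (via Jorvik)
Hale: 5  (via Arlen)
Varne: 6  (via Arlen)
Shortest route: Arlen–Varne = 6 mi.

6 mi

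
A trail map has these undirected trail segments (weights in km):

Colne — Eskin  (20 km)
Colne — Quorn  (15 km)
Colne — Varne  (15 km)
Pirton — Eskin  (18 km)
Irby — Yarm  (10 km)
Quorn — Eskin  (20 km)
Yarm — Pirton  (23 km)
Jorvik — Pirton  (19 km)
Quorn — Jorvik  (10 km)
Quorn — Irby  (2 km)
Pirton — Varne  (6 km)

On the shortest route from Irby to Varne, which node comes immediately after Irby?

Candidate routes:
Irby → Quorn → Jorvik → Pirton → Varne: 2+10+19+6 = 37
Irby → Yarm → Pirton → Varne: 10+23+6 = 39
Irby → Quorn → Eskin → Pirton → Varne: 2+20+18+6 = 46
Irby → Quorn → Colne → Varne: 2+15+15 = 32
Cheapest is Irby → Quorn → Colne → Varne at 32 km.
So from Irby the first move is to Quorn.

Quorn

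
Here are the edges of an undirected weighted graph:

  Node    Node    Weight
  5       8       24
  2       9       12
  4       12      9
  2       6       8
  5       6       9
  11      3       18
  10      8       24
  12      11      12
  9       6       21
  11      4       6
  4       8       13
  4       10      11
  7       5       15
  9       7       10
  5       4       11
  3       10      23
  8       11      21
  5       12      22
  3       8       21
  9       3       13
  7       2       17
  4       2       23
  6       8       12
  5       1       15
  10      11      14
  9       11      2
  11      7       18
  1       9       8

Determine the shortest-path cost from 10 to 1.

24

Enumerating some paths:
10 → 4 → 5 → 1: 11+11+15 = 37
10 → 11 → 9 → 1: 14+2+8 = 24
10 → 4 → 11 → 9 → 1: 11+6+2+8 = 27
Cheapest is 10 → 11 → 9 → 1 at 24.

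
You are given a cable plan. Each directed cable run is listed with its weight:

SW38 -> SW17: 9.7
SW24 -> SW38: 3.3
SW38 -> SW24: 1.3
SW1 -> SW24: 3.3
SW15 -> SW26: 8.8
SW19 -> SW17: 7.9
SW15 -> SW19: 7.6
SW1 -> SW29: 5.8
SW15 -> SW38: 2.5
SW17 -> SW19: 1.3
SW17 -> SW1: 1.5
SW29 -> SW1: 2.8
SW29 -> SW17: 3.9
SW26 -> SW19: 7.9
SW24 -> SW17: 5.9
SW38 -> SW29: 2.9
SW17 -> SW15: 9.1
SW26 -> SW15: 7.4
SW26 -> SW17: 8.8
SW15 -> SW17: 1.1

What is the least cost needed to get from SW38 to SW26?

Enumerating some paths:
SW38–SW29–SW17–SW15–SW26: 2.9+3.9+9.1+8.8 = 24.7
SW38–SW24–SW17–SW15–SW26: 1.3+5.9+9.1+8.8 = 25.1
The minimum is 24.7 via SW38–SW29–SW17–SW15–SW26.

24.7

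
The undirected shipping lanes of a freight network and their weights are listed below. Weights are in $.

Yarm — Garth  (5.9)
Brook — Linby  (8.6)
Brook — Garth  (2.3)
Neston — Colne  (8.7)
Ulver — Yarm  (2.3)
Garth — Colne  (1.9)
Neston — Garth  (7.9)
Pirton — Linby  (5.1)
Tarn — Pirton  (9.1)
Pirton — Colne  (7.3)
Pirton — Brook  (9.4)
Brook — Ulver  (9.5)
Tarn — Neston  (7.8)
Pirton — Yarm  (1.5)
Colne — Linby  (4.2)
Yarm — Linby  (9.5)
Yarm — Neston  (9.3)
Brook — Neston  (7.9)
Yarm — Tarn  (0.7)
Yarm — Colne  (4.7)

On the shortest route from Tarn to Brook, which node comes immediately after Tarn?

Yarm

Compare a few routes:
Tarn → Yarm → Garth → Brook: 0.7+5.9+2.3 = 8.9
Tarn → Yarm → Ulver → Brook: 0.7+2.3+9.5 = 12.5
Tarn → Yarm → Colne → Garth → Brook: 0.7+4.7+1.9+2.3 = 9.6
Tarn → Yarm → Pirton → Brook: 0.7+1.5+9.4 = 11.6
The minimum is $8.9 via Tarn → Yarm → Garth → Brook.
So from Tarn the first move is to Yarm.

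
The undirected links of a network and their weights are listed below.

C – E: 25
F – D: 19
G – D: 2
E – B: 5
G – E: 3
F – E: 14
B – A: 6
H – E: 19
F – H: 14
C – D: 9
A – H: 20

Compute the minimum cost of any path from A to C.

Candidate routes:
A → B → E → C: 6+5+25 = 36
A → B → E → G → D → C: 6+5+3+2+9 = 25
Cheapest is A → B → E → G → D → C at 25.

25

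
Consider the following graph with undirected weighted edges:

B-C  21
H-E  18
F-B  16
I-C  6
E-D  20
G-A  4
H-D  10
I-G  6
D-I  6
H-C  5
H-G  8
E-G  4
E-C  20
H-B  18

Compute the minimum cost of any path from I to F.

Candidate routes:
I - C - B - F: 6+21+16 = 43
I - C - H - B - F: 6+5+18+16 = 45
The minimum is 43 via I - C - B - F.

43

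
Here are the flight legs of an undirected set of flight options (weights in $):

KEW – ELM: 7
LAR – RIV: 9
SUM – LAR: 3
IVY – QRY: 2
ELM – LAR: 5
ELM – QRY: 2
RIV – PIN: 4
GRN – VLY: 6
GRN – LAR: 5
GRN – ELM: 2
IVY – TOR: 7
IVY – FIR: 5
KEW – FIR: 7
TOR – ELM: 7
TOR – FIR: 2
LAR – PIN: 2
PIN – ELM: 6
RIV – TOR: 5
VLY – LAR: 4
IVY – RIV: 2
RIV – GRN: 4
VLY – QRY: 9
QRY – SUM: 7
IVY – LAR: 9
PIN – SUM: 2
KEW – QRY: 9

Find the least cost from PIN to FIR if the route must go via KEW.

Shortest PIN→KEW: PIN → ELM → KEW = 13
Shortest KEW→FIR: KEW → FIR = 7
Total via KEW: 13 + 7 = $20.

$20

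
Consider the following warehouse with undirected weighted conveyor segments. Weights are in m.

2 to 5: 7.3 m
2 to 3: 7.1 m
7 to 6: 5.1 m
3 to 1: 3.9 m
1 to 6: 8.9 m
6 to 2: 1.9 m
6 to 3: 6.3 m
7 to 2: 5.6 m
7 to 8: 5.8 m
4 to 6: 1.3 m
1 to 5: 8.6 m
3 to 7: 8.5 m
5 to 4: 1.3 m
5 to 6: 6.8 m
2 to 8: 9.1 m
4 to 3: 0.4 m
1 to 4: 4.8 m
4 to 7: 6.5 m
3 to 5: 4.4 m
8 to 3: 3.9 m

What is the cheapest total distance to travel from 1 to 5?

5.6 m

Candidate routes:
1–5: 8.6 = 8.6
1–3–5: 3.9+4.4 = 8.3
1–4–5: 4.8+1.3 = 6.1
1–3–4–5: 3.9+0.4+1.3 = 5.6
The minimum is 5.6 m via 1–3–4–5.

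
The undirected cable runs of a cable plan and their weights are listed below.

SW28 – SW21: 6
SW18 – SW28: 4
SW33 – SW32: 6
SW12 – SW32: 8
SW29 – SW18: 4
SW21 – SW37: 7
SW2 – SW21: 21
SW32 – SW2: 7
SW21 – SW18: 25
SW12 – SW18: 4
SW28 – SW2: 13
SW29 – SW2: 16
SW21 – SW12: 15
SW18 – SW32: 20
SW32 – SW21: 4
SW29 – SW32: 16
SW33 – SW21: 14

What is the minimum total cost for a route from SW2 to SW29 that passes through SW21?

Best SW2 to SW21: SW2 → SW32 → SW21 costing 11
Shortest SW21→SW29: SW21 → SW28 → SW18 → SW29 = 14
Total via SW21: 11 + 14 = 25.

25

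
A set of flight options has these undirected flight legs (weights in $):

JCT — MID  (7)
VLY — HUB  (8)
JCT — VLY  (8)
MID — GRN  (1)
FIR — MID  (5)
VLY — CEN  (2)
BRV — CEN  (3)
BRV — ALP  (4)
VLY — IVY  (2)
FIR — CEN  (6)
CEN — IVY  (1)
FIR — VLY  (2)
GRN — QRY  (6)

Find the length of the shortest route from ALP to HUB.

$17

Compare a few routes:
ALP → BRV → CEN → IVY → VLY → HUB: 4+3+1+2+8 = 18
ALP → BRV → CEN → FIR → VLY → HUB: 4+3+6+2+8 = 23
ALP → BRV → CEN → VLY → HUB: 4+3+2+8 = 17
Cheapest is ALP → BRV → CEN → VLY → HUB at $17.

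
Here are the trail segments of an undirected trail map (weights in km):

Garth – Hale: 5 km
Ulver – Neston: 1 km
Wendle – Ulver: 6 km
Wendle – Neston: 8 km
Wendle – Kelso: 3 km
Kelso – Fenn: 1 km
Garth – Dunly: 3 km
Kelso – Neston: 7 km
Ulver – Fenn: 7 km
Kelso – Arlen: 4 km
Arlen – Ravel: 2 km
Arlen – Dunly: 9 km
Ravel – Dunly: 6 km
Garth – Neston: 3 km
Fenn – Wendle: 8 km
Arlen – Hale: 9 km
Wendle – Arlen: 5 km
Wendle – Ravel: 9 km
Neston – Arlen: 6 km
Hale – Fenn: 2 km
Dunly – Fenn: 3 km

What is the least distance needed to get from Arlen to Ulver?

Candidate routes:
Arlen → Kelso → Neston → Ulver: 4+7+1 = 12
Arlen → Neston → Ulver: 6+1 = 7
Arlen → Wendle → Ulver: 5+6 = 11
Arlen → Kelso → Fenn → Ulver: 4+1+7 = 12
The minimum is 7 km via Arlen → Neston → Ulver.

7 km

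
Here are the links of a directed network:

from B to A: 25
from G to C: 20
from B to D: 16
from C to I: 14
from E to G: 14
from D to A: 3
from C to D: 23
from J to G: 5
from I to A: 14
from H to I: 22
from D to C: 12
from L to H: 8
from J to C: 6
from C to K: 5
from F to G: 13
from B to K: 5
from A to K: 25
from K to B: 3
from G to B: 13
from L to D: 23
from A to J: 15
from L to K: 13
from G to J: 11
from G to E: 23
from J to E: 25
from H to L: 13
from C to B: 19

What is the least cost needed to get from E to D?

Running Dijkstra from E:
E: 0
G: 14  (via E)
J: 25  (via G)
B: 27  (via G)
C: 31  (via J)
K: 32  (via B)
D: 43  (via B)
Shortest route: E–G–B–D = 43.

43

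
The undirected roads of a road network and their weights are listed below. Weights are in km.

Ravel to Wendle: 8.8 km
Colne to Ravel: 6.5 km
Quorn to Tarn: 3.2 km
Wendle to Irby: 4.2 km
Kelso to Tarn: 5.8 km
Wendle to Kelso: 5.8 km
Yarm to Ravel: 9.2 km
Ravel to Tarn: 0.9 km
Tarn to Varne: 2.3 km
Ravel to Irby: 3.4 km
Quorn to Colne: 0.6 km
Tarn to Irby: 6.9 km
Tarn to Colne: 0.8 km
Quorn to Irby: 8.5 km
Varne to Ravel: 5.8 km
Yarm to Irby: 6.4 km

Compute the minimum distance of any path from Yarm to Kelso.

Compare a few routes:
Yarm–Irby–Wendle–Kelso: 6.4+4.2+5.8 = 16.4
Yarm–Ravel–Tarn–Kelso: 9.2+0.9+5.8 = 15.9
Cheapest is Yarm–Ravel–Tarn–Kelso at 15.9 km.

15.9 km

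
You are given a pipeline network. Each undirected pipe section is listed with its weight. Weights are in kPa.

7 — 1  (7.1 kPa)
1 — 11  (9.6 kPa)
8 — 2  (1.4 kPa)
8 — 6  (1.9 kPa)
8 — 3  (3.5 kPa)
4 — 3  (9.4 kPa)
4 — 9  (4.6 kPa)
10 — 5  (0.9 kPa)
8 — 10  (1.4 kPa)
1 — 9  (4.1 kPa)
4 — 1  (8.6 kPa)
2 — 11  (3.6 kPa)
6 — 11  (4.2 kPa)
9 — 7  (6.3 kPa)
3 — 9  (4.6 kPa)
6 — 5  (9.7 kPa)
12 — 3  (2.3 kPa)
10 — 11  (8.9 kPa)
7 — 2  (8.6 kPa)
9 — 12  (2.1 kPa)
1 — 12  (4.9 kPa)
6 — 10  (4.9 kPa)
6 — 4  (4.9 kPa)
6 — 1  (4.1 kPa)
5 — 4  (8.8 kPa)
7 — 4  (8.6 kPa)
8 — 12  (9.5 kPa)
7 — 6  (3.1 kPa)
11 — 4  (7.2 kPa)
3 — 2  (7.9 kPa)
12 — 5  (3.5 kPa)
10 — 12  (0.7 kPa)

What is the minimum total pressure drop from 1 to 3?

Enumerating some paths:
1 → 12 → 3: 4.9+2.3 = 7.2
1 → 9 → 3: 4.1+4.6 = 8.7
1 → 6 → 8 → 3: 4.1+1.9+3.5 = 9.5
1 → 9 → 12 → 3: 4.1+2.1+2.3 = 8.5
The minimum is 7.2 kPa via 1 → 12 → 3.

7.2 kPa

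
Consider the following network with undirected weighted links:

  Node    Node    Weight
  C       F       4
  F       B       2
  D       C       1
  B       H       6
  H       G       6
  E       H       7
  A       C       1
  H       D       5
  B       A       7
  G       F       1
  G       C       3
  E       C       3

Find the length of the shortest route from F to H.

Running Dijkstra from F:
F: 0
G: 1  (via F)
B: 2  (via F)
C: 4  (via F)
A: 5  (via C)
D: 5  (via C)
E: 7  (via C)
H: 7  (via G)
Shortest route: F → G → H = 7.

7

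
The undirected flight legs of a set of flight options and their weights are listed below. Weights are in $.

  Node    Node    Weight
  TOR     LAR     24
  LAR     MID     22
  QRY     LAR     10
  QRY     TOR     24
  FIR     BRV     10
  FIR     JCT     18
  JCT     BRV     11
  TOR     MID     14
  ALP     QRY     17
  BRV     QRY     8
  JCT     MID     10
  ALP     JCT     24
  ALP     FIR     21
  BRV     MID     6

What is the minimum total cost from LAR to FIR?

Settle nodes by increasing distance from LAR:
LAR: 0
QRY: 10  (via LAR)
BRV: 18  (via QRY)
MID: 22  (via LAR)
TOR: 24  (via LAR)
ALP: 27  (via QRY)
FIR: 28  (via BRV)
Shortest route: LAR–QRY–BRV–FIR = $28.

$28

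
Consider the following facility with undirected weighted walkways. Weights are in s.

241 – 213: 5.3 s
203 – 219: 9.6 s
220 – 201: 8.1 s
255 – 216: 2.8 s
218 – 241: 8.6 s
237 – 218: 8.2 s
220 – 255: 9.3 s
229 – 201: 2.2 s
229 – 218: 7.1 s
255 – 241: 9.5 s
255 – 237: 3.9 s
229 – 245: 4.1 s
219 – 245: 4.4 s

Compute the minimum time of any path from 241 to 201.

17.9 s

Settle nodes by increasing distance from 241:
241: 0
213: 5.3  (via 241)
218: 8.6  (via 241)
255: 9.5  (via 241)
216: 12.3  (via 255)
237: 13.4  (via 255)
229: 15.7  (via 218)
201: 17.9  (via 229)
Shortest route: 241 → 218 → 229 → 201 = 17.9 s.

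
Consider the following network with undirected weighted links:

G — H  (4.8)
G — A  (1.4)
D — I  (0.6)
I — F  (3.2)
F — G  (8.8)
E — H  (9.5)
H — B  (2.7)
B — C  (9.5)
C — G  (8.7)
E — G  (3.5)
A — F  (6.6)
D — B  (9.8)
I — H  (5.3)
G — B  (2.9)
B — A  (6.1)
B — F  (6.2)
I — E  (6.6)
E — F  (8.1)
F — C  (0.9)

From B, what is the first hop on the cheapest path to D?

H

Candidate routes:
B → F → I → D: 6.2+3.2+0.6 = 10
B → G → H → I → D: 2.9+4.8+5.3+0.6 = 13.6
B → D: 9.8 = 9.8
B → H → I → D: 2.7+5.3+0.6 = 8.6
The minimum is 8.6 via B → H → I → D.
So from B the first move is to H.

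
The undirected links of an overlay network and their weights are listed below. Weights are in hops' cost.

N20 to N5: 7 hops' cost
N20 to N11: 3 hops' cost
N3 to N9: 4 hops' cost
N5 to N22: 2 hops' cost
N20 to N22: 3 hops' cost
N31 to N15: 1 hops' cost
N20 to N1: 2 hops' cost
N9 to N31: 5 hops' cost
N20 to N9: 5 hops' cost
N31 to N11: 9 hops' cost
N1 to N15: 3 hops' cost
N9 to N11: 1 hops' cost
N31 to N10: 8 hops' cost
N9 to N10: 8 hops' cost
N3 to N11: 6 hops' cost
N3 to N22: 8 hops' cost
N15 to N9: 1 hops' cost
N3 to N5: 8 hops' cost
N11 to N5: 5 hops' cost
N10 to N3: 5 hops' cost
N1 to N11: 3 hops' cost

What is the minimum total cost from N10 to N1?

12 hops' cost

Shortest distances from N10:
N10: 0
N3: 5  (via N10)
N9: 8  (via N10)
N31: 8  (via N10)
N11: 9  (via N9)
N15: 9  (via N9)
N20: 12  (via N11)
N1: 12  (via N11)
Shortest route: N10–N9–N11–N1 = 12 hops' cost.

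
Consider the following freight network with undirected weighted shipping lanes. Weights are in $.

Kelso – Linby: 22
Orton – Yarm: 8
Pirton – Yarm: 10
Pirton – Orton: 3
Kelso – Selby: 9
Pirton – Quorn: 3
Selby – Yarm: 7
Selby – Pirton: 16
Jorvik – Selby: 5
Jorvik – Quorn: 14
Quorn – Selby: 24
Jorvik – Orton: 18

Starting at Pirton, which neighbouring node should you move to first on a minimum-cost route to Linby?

Candidate routes:
Pirton - Selby - Kelso - Linby: 16+9+22 = 47
Pirton - Orton - Yarm - Selby - Kelso - Linby: 3+8+7+9+22 = 49
Pirton - Quorn - Jorvik - Selby - Kelso - Linby: 3+14+5+9+22 = 53
Pirton - Yarm - Selby - Kelso - Linby: 10+7+9+22 = 48
The minimum is $47 via Pirton - Selby - Kelso - Linby.
So from Pirton the first move is to Selby.

Selby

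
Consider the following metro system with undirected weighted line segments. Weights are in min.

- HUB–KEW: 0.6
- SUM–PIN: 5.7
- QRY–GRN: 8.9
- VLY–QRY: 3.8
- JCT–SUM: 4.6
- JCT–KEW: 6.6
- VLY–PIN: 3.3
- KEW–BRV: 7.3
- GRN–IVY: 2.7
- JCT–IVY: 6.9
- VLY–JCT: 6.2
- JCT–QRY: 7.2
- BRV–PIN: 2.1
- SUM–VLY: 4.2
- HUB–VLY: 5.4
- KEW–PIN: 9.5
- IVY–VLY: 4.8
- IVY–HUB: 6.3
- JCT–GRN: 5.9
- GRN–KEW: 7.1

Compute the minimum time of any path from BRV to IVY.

Shortest distances from BRV:
BRV: 0
PIN: 2.1  (via BRV)
VLY: 5.4  (via PIN)
KEW: 7.3  (via BRV)
SUM: 7.8  (via PIN)
HUB: 7.9  (via KEW)
QRY: 9.2  (via VLY)
IVY: 10.2  (via VLY)
Shortest route: BRV–PIN–VLY–IVY = 10.2 min.

10.2 min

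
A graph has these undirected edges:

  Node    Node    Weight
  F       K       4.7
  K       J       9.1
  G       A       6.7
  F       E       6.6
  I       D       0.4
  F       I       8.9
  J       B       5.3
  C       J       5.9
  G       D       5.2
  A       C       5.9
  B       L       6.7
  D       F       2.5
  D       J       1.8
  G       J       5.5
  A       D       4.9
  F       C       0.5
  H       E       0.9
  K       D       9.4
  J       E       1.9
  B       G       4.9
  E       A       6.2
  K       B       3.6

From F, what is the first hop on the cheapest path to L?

Candidate routes:
F → D → J → B → L: 2.5+1.8+5.3+6.7 = 16.3
F → K → B → L: 4.7+3.6+6.7 = 15
The minimum is 15 via F → K → B → L.
So from F the first move is to K.

K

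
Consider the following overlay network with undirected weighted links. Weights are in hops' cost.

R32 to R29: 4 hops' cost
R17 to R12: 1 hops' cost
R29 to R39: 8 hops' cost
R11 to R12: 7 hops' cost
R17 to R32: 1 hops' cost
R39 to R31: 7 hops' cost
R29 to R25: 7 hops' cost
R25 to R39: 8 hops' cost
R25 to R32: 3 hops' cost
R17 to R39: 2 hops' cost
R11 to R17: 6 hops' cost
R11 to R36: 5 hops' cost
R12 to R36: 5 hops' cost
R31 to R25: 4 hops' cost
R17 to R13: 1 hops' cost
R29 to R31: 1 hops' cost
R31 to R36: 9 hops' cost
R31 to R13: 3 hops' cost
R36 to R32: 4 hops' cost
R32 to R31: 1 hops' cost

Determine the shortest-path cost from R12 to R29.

4 hops' cost

Settle nodes by increasing distance from R12:
R12: 0
R17: 1  (via R12)
R13: 2  (via R17)
R32: 2  (via R17)
R31: 3  (via R32)
R39: 3  (via R17)
R29: 4  (via R31)
Shortest route: R12 → R17 → R32 → R31 → R29 = 4 hops' cost.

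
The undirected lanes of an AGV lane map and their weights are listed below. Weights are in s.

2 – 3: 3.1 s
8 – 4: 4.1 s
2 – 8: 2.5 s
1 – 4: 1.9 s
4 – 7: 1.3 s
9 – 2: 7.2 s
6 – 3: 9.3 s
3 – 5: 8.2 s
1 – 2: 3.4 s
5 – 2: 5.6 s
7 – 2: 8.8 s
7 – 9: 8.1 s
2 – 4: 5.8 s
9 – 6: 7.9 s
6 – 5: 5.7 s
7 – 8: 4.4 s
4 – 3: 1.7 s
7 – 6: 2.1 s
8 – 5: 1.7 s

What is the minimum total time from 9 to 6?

Settle nodes by increasing distance from 9:
9: 0
2: 7.2  (via 9)
6: 7.9  (via 9)
Shortest route: 9–6 = 7.9 s.

7.9 s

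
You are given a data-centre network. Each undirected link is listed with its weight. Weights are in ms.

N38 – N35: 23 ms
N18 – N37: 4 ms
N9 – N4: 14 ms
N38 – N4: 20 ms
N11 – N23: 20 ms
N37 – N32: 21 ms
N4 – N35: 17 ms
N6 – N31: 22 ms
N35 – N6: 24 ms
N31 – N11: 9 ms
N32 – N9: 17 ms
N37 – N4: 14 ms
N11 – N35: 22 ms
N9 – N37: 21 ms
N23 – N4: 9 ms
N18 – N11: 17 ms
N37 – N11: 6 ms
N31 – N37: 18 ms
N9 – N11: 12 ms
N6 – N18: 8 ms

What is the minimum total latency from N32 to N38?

Running Dijkstra from N32:
N32: 0
N9: 17  (via N32)
N37: 21  (via N32)
N18: 25  (via N37)
N11: 27  (via N37)
N4: 31  (via N9)
N6: 33  (via N18)
N31: 36  (via N11)
N23: 40  (via N4)
N35: 48  (via N4)
N38: 51  (via N4)
Shortest route: N32 → N9 → N4 → N38 = 51 ms.

51 ms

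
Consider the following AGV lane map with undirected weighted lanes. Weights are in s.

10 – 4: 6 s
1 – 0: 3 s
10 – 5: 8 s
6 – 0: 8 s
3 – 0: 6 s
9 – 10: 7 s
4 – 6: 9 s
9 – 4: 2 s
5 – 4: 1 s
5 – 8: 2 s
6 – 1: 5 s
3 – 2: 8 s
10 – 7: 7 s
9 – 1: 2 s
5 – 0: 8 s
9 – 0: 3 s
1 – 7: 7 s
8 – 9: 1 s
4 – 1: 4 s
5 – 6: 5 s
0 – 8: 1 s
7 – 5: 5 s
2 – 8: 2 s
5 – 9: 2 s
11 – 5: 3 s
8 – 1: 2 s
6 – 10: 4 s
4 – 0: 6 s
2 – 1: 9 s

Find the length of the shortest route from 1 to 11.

Candidate routes:
1 - 4 - 5 - 11: 4+1+3 = 8
1 - 8 - 5 - 11: 2+2+3 = 7
The minimum is 7 s via 1 - 8 - 5 - 11.

7 s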